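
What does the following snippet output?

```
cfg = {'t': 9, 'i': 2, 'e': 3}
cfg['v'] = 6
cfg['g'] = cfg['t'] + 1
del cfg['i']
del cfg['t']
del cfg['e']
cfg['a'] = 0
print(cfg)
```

cfg['v'] = 6 → {'t': 9, 'i': 2, 'e': 3, 'v': 6}
cfg['g'] = cfg['t']+1 = 10 → {'t': 9, 'i': 2, 'e': 3, 'v': 6, 'g': 10}
del 'i' → {'t': 9, 'e': 3, 'v': 6, 'g': 10}
del 't' → {'e': 3, 'v': 6, 'g': 10}
del 'e' → {'v': 6, 'g': 10}
cfg['a'] = 0 → {'v': 6, 'g': 10, 'a': 0}

{'v': 6, 'g': 10, 'a': 0}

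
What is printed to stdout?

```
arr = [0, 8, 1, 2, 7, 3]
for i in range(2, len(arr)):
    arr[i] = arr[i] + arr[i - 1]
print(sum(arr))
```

i=2: arr[2] = 1+8 = 9 → [0, 8, 9, 2, 7, 3]
i=3: arr[3] = 2+9 = 11 → [0, 8, 9, 11, 7, 3]
i=4: arr[4] = 7+11 = 18 → [0, 8, 9, 11, 18, 3]
i=5: arr[5] = 3+18 = 21 → [0, 8, 9, 11, 18, 21]
sum = 67

67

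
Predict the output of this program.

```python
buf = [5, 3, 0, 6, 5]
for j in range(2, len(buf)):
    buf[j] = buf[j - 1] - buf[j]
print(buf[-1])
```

-8

j=2: buf[2] = 3-0 = 3 → [5, 3, 3, 6, 5]
j=3: buf[3] = 3-6 = -3 → [5, 3, 3, -3, 5]
j=4: buf[4] = (-3)-5 = -8 → [5, 3, 3, -3, -8]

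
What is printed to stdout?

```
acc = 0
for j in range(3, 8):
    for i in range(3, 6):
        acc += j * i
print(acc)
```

300

j=3,i=3: acc = 0+9 = 9
j=3,i=4: acc = 9+12 = 21
j=3,i=5: acc = 21+15 = 36
j=4,i=3: acc = 36+12 = 48
j=4,i=4: acc = 48+16 = 64
j=4,i=5: acc = 64+20 = 84
j=5,i=3: acc = 84+15 = 99
j=5,i=4: acc = 99+20 = 119
j=5,i=5: acc = 119+25 = 144
j=6,i=3: acc = 144+18 = 162
j=6,i=4: acc = 162+24 = 186
j=6,i=5: acc = 186+30 = 216
j=7,i=3: acc = 216+21 = 237
j=7,i=4: acc = 237+28 = 265
j=7,i=5: acc = 265+35 = 300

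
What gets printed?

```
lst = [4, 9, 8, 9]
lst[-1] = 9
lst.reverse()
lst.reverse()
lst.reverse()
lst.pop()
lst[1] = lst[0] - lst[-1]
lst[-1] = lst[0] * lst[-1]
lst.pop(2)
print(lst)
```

lst[-1] = 9 → [4, 9, 8, 9]
reverse → [9, 8, 9, 4]
reverse → [4, 9, 8, 9]
reverse → [9, 8, 9, 4]
pop() removes 4 → [9, 8, 9]
lst[1] = lst[0]-lst[-1] = 9-9 = 0 → [9, 0, 9]
lst[-1] = lst[0]*lst[-1] = 9*9 = 81 → [9, 0, 81]
pop(2) removes 81 → [9, 0]

[9, 0]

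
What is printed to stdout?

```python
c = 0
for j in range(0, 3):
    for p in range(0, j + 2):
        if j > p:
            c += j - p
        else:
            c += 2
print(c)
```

16

j=0,p=0: not 0>0, c = 0+2 = 2
j=0,p=1: not 0>1, c = 2+2 = 4
j=1,p=0: 1>0, c = 4+1 = 5
j=1,p=1: not 1>1, c = 5+2 = 7
j=1,p=2: not 1>2, c = 7+2 = 9
j=2,p=0: 2>0, c = 9+2 = 11
j=2,p=1: 2>1, c = 11+1 = 12
j=2,p=2: not 2>2, c = 12+2 = 14
j=2,p=3: not 2>3, c = 14+2 = 16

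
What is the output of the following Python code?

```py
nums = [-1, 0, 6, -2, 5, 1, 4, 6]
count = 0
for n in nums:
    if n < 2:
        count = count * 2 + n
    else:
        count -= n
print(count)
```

n=-1: <2, count = 0*2+(-1) = -1
n=0: <2, count = (-1)*2+0 = -2
n=6: not <2, count = (-2)-6 = -8
n=-2: <2, count = (-8)*2+(-2) = -18
n=5: not <2, count = (-18)-5 = -23
n=1: <2, count = (-23)*2+1 = -45
n=4: not <2, count = (-45)-4 = -49
n=6: not <2, count = (-49)-6 = -55

-55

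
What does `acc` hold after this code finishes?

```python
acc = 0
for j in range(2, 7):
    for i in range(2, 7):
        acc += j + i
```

200

j=2,i=2: acc = 0+4 = 4
j=2,i=3: acc = 4+5 = 9
j=2,i=4: acc = 9+6 = 15
j=2,i=5: acc = 15+7 = 22
j=2,i=6: acc = 22+8 = 30
j=3,i=2: acc = 30+5 = 35
j=3,i=3: acc = 35+6 = 41
j=3,i=4: acc = 41+7 = 48
j=3,i=5: acc = 48+8 = 56
j=3,i=6: acc = 56+9 = 65
j=4,i=2: acc = 65+6 = 71
j=4,i=3: acc = 71+7 = 78
j=4,i=4: acc = 78+8 = 86
j=4,i=5: acc = 86+9 = 95
j=4,i=6: acc = 95+10 = 105
j=5,i=2: acc = 105+7 = 112
j=5,i=3: acc = 112+8 = 120
j=5,i=4: acc = 120+9 = 129
j=5,i=5: acc = 129+10 = 139
j=5,i=6: acc = 139+11 = 150
j=6,i=2: acc = 150+8 = 158
j=6,i=3: acc = 158+9 = 167
j=6,i=4: acc = 167+10 = 177
j=6,i=5: acc = 177+11 = 188
j=6,i=6: acc = 188+12 = 200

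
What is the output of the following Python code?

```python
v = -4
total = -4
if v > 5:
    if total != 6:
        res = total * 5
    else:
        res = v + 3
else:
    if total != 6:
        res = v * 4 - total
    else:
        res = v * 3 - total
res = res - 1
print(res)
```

-13

v=-4, total=-4
v > 5 is False; total != 6 is True
→ res = v * 4 - total = -12
res = (-12)-1 = -13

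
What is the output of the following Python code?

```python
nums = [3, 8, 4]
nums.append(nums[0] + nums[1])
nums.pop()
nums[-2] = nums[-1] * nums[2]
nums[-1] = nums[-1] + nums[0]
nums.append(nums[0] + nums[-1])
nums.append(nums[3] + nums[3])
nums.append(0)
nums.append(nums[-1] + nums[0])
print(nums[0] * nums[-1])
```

append nums[0]+nums[1] = 3+8 = 11 → [3, 8, 4, 11]
pop() removes 11 → [3, 8, 4]
nums[-2] = nums[-1]*nums[2] = 4*4 = 16 → [3, 16, 4]
nums[-1] = nums[-1]+nums[0] = 4+3 = 7 → [3, 16, 7]
append nums[0]+nums[-1] = 3+7 = 10 → [3, 16, 7, 10]
append nums[3]+nums[3] = 10+10 = 20 → [3, 16, 7, 10, 20]
append 0 → [3, 16, 7, 10, 20, 0]
append nums[-1]+nums[0] = 0+3 = 3 → [3, 16, 7, 10, 20, 0, 3]
nums[0]*nums[-1] = 3*3 = 9

9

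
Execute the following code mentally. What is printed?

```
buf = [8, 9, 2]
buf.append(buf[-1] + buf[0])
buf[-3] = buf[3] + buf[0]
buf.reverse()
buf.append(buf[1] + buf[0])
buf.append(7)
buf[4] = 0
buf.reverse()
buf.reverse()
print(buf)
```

append buf[-1]+buf[0] = 2+8 = 10 → [8, 9, 2, 10]
buf[-3] = buf[3]+buf[0] = 10+8 = 18 → [8, 18, 2, 10]
reverse → [10, 2, 18, 8]
append buf[1]+buf[0] = 2+10 = 12 → [10, 2, 18, 8, 12]
append 7 → [10, 2, 18, 8, 12, 7]
buf[4] = 0 → [10, 2, 18, 8, 0, 7]
reverse → [7, 0, 8, 18, 2, 10]
reverse → [10, 2, 18, 8, 0, 7]

[10, 2, 18, 8, 0, 7]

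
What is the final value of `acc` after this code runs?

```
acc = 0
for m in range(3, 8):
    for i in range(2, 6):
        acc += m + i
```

170

m=3,i=2: acc = 0+5 = 5
m=3,i=3: acc = 5+6 = 11
m=3,i=4: acc = 11+7 = 18
m=3,i=5: acc = 18+8 = 26
m=4,i=2: acc = 26+6 = 32
m=4,i=3: acc = 32+7 = 39
m=4,i=4: acc = 39+8 = 47
m=4,i=5: acc = 47+9 = 56
m=5,i=2: acc = 56+7 = 63
m=5,i=3: acc = 63+8 = 71
m=5,i=4: acc = 71+9 = 80
m=5,i=5: acc = 80+10 = 90
m=6,i=2: acc = 90+8 = 98
m=6,i=3: acc = 98+9 = 107
m=6,i=4: acc = 107+10 = 117
m=6,i=5: acc = 117+11 = 128
m=7,i=2: acc = 128+9 = 137
m=7,i=3: acc = 137+10 = 147
m=7,i=4: acc = 147+11 = 158
m=7,i=5: acc = 158+12 = 170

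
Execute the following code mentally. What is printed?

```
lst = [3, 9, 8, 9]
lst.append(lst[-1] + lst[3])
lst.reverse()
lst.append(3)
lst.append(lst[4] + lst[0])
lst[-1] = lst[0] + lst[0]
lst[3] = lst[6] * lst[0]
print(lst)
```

[18, 9, 8, 648, 3, 3, 36]

append lst[-1]+lst[3] = 9+9 = 18 → [3, 9, 8, 9, 18]
reverse → [18, 9, 8, 9, 3]
append 3 → [18, 9, 8, 9, 3, 3]
append lst[4]+lst[0] = 3+18 = 21 → [18, 9, 8, 9, 3, 3, 21]
lst[-1] = lst[0]+lst[0] = 18+18 = 36 → [18, 9, 8, 9, 3, 3, 36]
lst[3] = lst[6]*lst[0] = 36*18 = 648 → [18, 9, 8, 648, 3, 3, 36]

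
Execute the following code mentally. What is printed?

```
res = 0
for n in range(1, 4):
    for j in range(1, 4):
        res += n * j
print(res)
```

36

n=1,j=1: res = 0+1 = 1
n=1,j=2: res = 1+2 = 3
n=1,j=3: res = 3+3 = 6
n=2,j=1: res = 6+2 = 8
n=2,j=2: res = 8+4 = 12
n=2,j=3: res = 12+6 = 18
n=3,j=1: res = 18+3 = 21
n=3,j=2: res = 21+6 = 27
n=3,j=3: res = 27+9 = 36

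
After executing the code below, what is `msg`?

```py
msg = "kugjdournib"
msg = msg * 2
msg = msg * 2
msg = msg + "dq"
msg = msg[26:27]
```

repeat ×2 → 'kugjdournibkugjdournib'
repeat ×2 → 'kugjdournibkugjdournibkugjdournibkugjdournib'
+ 'dq' → 'kugjdournibkugjdournibkugjdournibkugjdournibdq'
slice [26:27] → 'd'

'd'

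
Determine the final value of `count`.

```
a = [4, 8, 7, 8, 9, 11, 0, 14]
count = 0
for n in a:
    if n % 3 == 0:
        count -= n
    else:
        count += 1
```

n=4: not %3==0, count = 0+1 = 1
n=8: not %3==0, count = 1+1 = 2
n=7: not %3==0, count = 2+1 = 3
n=8: not %3==0, count = 3+1 = 4
n=9: %3==0, count = 4-9 = -5
n=11: not %3==0, count = (-5)+1 = -4
n=0: %3==0, count = (-4)-0 = -4
n=14: not %3==0, count = (-4)+1 = -3

-3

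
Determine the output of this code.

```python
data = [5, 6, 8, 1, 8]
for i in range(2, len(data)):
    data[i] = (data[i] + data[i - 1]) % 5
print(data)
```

i=2: data[2] = (8+6)%5 = 4 → [5, 6, 4, 1, 8]
i=3: data[3] = (1+4)%5 = 0 → [5, 6, 4, 0, 8]
i=4: data[4] = (8+0)%5 = 3 → [5, 6, 4, 0, 3]

[5, 6, 4, 0, 3]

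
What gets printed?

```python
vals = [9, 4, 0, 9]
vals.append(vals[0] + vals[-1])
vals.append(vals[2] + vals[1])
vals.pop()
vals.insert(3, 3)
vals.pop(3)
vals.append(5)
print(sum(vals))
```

45

append vals[0]+vals[-1] = 9+9 = 18 → [9, 4, 0, 9, 18]
append vals[2]+vals[1] = 0+4 = 4 → [9, 4, 0, 9, 18, 4]
pop() removes 4 → [9, 4, 0, 9, 18]
insert 3 at 3 → [9, 4, 0, 3, 9, 18]
pop(3) removes 3 → [9, 4, 0, 9, 18]
append 5 → [9, 4, 0, 9, 18, 5]
sum = 45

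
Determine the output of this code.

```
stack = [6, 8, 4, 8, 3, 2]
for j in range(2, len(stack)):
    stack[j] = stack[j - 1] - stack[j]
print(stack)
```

[6, 8, 4, -4, -7, -9]

j=2: stack[2] = 8-4 = 4 → [6, 8, 4, 8, 3, 2]
j=3: stack[3] = 4-8 = -4 → [6, 8, 4, -4, 3, 2]
j=4: stack[4] = (-4)-3 = -7 → [6, 8, 4, -4, -7, 2]
j=5: stack[5] = (-7)-2 = -9 → [6, 8, 4, -4, -7, -9]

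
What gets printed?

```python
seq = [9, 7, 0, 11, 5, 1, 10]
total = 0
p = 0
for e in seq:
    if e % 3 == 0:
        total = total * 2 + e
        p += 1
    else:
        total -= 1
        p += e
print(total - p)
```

-24

e=9: %3==0, total = 0*2+9 = 9; p=1
e=7: not %3==0, total = 9-1 = 8; p=8
e=0: %3==0, total = 8*2+0 = 16; p=9
e=11: not %3==0, total = 16-1 = 15; p=20
e=5: not %3==0, total = 15-1 = 14; p=25
e=1: not %3==0, total = 14-1 = 13; p=26
e=10: not %3==0, total = 13-1 = 12; p=36
total-p = 12-36 = -24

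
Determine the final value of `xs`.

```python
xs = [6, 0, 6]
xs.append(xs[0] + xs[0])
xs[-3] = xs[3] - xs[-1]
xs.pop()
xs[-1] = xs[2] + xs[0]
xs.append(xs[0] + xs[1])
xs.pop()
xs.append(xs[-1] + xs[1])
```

append xs[0]+xs[0] = 6+6 = 12 → [6, 0, 6, 12]
xs[-3] = xs[3]-xs[-1] = 12-12 = 0 → [6, 0, 6, 12]
pop() removes 12 → [6, 0, 6]
xs[-1] = xs[2]+xs[0] = 6+6 = 12 → [6, 0, 12]
append xs[0]+xs[1] = 6+0 = 6 → [6, 0, 12, 6]
pop() removes 6 → [6, 0, 12]
append xs[-1]+xs[1] = 12+0 = 12 → [6, 0, 12, 12]

[6, 0, 12, 12]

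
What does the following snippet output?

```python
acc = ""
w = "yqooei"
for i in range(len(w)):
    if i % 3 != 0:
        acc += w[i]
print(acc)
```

i=0: skip
i=1: add 'q' → 'q'
i=2: add 'o' → 'qo'
i=3: skip
i=4: add 'e' → 'qoe'
i=5: add 'i' → 'qoei'

qoei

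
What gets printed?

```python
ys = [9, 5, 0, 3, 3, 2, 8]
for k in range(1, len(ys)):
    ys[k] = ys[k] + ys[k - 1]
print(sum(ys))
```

k=1: ys[1] = 5+9 = 14 → [9, 14, 0, 3, 3, 2, 8]
k=2: ys[2] = 0+14 = 14 → [9, 14, 14, 3, 3, 2, 8]
k=3: ys[3] = 3+14 = 17 → [9, 14, 14, 17, 3, 2, 8]
k=4: ys[4] = 3+17 = 20 → [9, 14, 14, 17, 20, 2, 8]
k=5: ys[5] = 2+20 = 22 → [9, 14, 14, 17, 20, 22, 8]
k=6: ys[6] = 8+22 = 30 → [9, 14, 14, 17, 20, 22, 30]
sum = 126

126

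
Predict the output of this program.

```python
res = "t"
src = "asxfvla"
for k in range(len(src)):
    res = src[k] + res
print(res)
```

alvfxsat

k=0: prepend 'a' → 'at'
k=1: prepend 's' → 'sat'
k=2: prepend 'x' → 'xsat'
k=3: prepend 'f' → 'fxsat'
k=4: prepend 'v' → 'vfxsat'
k=5: prepend 'l' → 'lvfxsat'
k=6: prepend 'a' → 'alvfxsat'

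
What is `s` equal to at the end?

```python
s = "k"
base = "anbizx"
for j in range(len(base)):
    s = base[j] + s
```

'xzibnak'

j=0: prepend 'a' → 'ak'
j=1: prepend 'n' → 'nak'
j=2: prepend 'b' → 'bnak'
j=3: prepend 'i' → 'ibnak'
j=4: prepend 'z' → 'zibnak'
j=5: prepend 'x' → 'xzibnak'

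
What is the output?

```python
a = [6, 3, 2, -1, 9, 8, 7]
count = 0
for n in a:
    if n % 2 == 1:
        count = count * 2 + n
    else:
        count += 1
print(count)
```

71

n=6: not odd, count = 0+1 = 1
n=3: odd, count = 1*2+3 = 5
n=2: not odd, count = 5+1 = 6
n=-1: odd, count = 6*2+(-1) = 11
n=9: odd, count = 11*2+9 = 31
n=8: not odd, count = 31+1 = 32
n=7: odd, count = 32*2+7 = 71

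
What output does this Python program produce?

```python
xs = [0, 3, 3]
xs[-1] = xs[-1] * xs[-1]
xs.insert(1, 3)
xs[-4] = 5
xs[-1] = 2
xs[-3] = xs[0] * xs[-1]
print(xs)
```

xs[-1] = xs[-1]*xs[-1] = 3*3 = 9 → [0, 3, 9]
insert 3 at 1 → [0, 3, 3, 9]
xs[-4] = 5 → [5, 3, 3, 9]
xs[-1] = 2 → [5, 3, 3, 2]
xs[-3] = xs[0]*xs[-1] = 5*2 = 10 → [5, 10, 3, 2]

[5, 10, 3, 2]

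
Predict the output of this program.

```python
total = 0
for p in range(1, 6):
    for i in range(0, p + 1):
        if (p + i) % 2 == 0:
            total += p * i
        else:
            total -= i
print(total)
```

73

p=1,i=0: odd sum, total = 0-0 = 0
p=1,i=1: even sum, total = 0+1 = 1
p=2,i=0: even sum, total = 1+0 = 1
p=2,i=1: odd sum, total = 1-1 = 0
p=2,i=2: even sum, total = 0+4 = 4
p=3,i=0: odd sum, total = 4-0 = 4
p=3,i=1: even sum, total = 4+3 = 7
p=3,i=2: odd sum, total = 7-2 = 5
p=3,i=3: even sum, total = 5+9 = 14
p=4,i=0: even sum, total = 14+0 = 14
p=4,i=1: odd sum, total = 14-1 = 13
p=4,i=2: even sum, total = 13+8 = 21
p=4,i=3: odd sum, total = 21-3 = 18
p=4,i=4: even sum, total = 18+16 = 34
p=5,i=0: odd sum, total = 34-0 = 34
p=5,i=1: even sum, total = 34+5 = 39
p=5,i=2: odd sum, total = 39-2 = 37
p=5,i=3: even sum, total = 37+15 = 52
p=5,i=4: odd sum, total = 52-4 = 48
p=5,i=5: even sum, total = 48+25 = 73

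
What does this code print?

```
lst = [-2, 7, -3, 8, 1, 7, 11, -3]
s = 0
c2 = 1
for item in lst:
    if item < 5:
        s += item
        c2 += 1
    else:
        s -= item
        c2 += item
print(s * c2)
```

item=-2: <5, s = 0+(-2) = -2; c2=2
item=7: not <5, s = (-2)-7 = -9; c2=9
item=-3: <5, s = (-9)+(-3) = -12; c2=10
item=8: not <5, s = (-12)-8 = -20; c2=18
item=1: <5, s = (-20)+1 = -19; c2=19
item=7: not <5, s = (-19)-7 = -26; c2=26
item=11: not <5, s = (-26)-11 = -37; c2=37
item=-3: <5, s = (-37)+(-3) = -40; c2=38
s*c2 = (-40)*38 = -1520

-1520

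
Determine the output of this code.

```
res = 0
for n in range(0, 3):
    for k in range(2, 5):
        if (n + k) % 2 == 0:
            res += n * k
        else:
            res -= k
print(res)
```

3

n=0,k=2: even sum, res = 0+0 = 0
n=0,k=3: odd sum, res = 0-3 = -3
n=0,k=4: even sum, res = (-3)+0 = -3
n=1,k=2: odd sum, res = (-3)-2 = -5
n=1,k=3: even sum, res = (-5)+3 = -2
n=1,k=4: odd sum, res = (-2)-4 = -6
n=2,k=2: even sum, res = (-6)+4 = -2
n=2,k=3: odd sum, res = (-2)-3 = -5
n=2,k=4: even sum, res = (-5)+8 = 3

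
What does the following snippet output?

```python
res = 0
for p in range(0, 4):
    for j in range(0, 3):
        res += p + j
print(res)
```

30

p=0,j=0: res = 0+0 = 0
p=0,j=1: res = 0+1 = 1
p=0,j=2: res = 1+2 = 3
p=1,j=0: res = 3+1 = 4
p=1,j=1: res = 4+2 = 6
p=1,j=2: res = 6+3 = 9
p=2,j=0: res = 9+2 = 11
p=2,j=1: res = 11+3 = 14
p=2,j=2: res = 14+4 = 18
p=3,j=0: res = 18+3 = 21
p=3,j=1: res = 21+4 = 25
p=3,j=2: res = 25+5 = 30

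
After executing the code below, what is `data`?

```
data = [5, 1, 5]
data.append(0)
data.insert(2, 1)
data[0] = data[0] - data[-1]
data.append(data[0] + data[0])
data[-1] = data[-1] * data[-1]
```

[5, 1, 1, 5, 0, 100]

append 0 → [5, 1, 5, 0]
insert 1 at 2 → [5, 1, 1, 5, 0]
data[0] = data[0]-data[-1] = 5-0 = 5 → [5, 1, 1, 5, 0]
append data[0]+data[0] = 5+5 = 10 → [5, 1, 1, 5, 0, 10]
data[-1] = data[-1]*data[-1] = 10*10 = 100 → [5, 1, 1, 5, 0, 100]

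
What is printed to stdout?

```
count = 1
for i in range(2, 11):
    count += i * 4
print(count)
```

i=2: count = 1+2*4 = 9
i=3: count = 9+3*4 = 21
i=4: count = 21+4*4 = 37
i=5: count = 37+5*4 = 57
i=6: count = 57+6*4 = 81
i=7: count = 81+7*4 = 109
i=8: count = 109+8*4 = 141
i=9: count = 141+9*4 = 177
i=10: count = 177+10*4 = 217

217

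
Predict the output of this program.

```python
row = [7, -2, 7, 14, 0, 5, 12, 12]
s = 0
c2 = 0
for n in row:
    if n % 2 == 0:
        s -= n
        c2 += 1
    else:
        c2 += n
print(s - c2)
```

n=7: not even; c2=7
n=-2: even, s = 0-(-2) = 2; c2=8
n=7: not even; c2=15
n=14: even, s = 2-14 = -12; c2=16
n=0: even, s = (-12)-0 = -12; c2=17
n=5: not even; c2=22
n=12: even, s = (-12)-12 = -24; c2=23
n=12: even, s = (-24)-12 = -36; c2=24
s-c2 = (-36)-24 = -60

-60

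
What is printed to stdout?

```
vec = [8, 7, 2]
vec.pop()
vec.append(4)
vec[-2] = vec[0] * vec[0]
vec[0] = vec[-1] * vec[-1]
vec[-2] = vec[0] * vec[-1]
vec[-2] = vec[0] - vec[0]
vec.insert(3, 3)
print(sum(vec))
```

23

pop() removes 2 → [8, 7]
append 4 → [8, 7, 4]
vec[-2] = vec[0]*vec[0] = 8*8 = 64 → [8, 64, 4]
vec[0] = vec[-1]*vec[-1] = 4*4 = 16 → [16, 64, 4]
vec[-2] = vec[0]*vec[-1] = 16*4 = 64 → [16, 64, 4]
vec[-2] = vec[0]-vec[0] = 16-16 = 0 → [16, 0, 4]
insert 3 at 3 → [16, 0, 4, 3]
sum = 23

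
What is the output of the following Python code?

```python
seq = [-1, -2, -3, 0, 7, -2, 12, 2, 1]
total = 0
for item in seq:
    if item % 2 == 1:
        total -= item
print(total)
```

-4

item=-1: odd, total = 0-(-1) = 1
item=-2: not odd
item=-3: odd, total = 1-(-3) = 4
item=0: not odd
item=7: odd, total = 4-7 = -3
item=-2: not odd
item=12: not odd
item=2: not odd
item=1: odd, total = (-3)-1 = -4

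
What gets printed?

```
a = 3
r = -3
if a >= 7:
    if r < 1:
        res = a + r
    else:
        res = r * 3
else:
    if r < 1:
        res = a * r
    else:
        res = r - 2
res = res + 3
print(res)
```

a=3, r=-3
a >= 7 is False; r < 1 is True
→ res = a * r = -9
res = (-9)+3 = -6

-6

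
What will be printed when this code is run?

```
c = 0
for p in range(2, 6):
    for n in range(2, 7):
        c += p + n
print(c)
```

150

p=2,n=2: c = 0+4 = 4
p=2,n=3: c = 4+5 = 9
p=2,n=4: c = 9+6 = 15
p=2,n=5: c = 15+7 = 22
p=2,n=6: c = 22+8 = 30
p=3,n=2: c = 30+5 = 35
p=3,n=3: c = 35+6 = 41
p=3,n=4: c = 41+7 = 48
p=3,n=5: c = 48+8 = 56
p=3,n=6: c = 56+9 = 65
p=4,n=2: c = 65+6 = 71
p=4,n=3: c = 71+7 = 78
p=4,n=4: c = 78+8 = 86
p=4,n=5: c = 86+9 = 95
p=4,n=6: c = 95+10 = 105
p=5,n=2: c = 105+7 = 112
p=5,n=3: c = 112+8 = 120
p=5,n=4: c = 120+9 = 129
p=5,n=5: c = 129+10 = 139
p=5,n=6: c = 139+11 = 150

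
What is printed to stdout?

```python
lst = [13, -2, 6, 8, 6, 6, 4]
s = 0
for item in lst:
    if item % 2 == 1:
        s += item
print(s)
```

item=13: odd, s = 0+13 = 13
item=-2: not odd
item=6: not odd
item=8: not odd
item=6: not odd
item=6: not odd
item=4: not odd

13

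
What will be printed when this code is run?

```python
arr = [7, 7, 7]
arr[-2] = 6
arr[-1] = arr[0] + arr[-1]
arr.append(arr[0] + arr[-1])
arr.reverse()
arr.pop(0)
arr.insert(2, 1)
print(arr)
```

arr[-2] = 6 → [7, 6, 7]
arr[-1] = arr[0]+arr[-1] = 7+7 = 14 → [7, 6, 14]
append arr[0]+arr[-1] = 7+14 = 21 → [7, 6, 14, 21]
reverse → [21, 14, 6, 7]
pop(0) removes 21 → [14, 6, 7]
insert 1 at 2 → [14, 6, 1, 7]

[14, 6, 1, 7]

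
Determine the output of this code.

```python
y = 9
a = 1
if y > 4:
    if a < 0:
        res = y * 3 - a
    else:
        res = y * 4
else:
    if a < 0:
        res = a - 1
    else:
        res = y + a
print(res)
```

36

y=9, a=1
y > 4 is True; a < 0 is False
→ res = y * 4 = 36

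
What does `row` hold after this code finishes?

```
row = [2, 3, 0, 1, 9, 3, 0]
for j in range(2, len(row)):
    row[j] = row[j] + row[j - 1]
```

[2, 3, 3, 4, 13, 16, 16]

j=2: row[2] = 0+3 = 3 → [2, 3, 3, 1, 9, 3, 0]
j=3: row[3] = 1+3 = 4 → [2, 3, 3, 4, 9, 3, 0]
j=4: row[4] = 9+4 = 13 → [2, 3, 3, 4, 13, 3, 0]
j=5: row[5] = 3+13 = 16 → [2, 3, 3, 4, 13, 16, 0]
j=6: row[6] = 0+16 = 16 → [2, 3, 3, 4, 13, 16, 16]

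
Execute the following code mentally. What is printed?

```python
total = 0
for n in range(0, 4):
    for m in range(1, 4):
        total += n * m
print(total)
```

n=0,m=1: total = 0+0 = 0
n=0,m=2: total = 0+0 = 0
n=0,m=3: total = 0+0 = 0
n=1,m=1: total = 0+1 = 1
n=1,m=2: total = 1+2 = 3
n=1,m=3: total = 3+3 = 6
n=2,m=1: total = 6+2 = 8
n=2,m=2: total = 8+4 = 12
n=2,m=3: total = 12+6 = 18
n=3,m=1: total = 18+3 = 21
n=3,m=2: total = 21+6 = 27
n=3,m=3: total = 27+9 = 36

36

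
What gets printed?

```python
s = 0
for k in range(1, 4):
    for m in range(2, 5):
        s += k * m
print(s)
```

54

k=1,m=2: s = 0+2 = 2
k=1,m=3: s = 2+3 = 5
k=1,m=4: s = 5+4 = 9
k=2,m=2: s = 9+4 = 13
k=2,m=3: s = 13+6 = 19
k=2,m=4: s = 19+8 = 27
k=3,m=2: s = 27+6 = 33
k=3,m=3: s = 33+9 = 42
k=3,m=4: s = 42+12 = 54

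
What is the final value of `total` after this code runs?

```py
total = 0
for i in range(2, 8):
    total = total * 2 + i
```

183

i=2: total = 0*2+2 = 2
i=3: total = 2*2+3 = 7
i=4: total = 7*2+4 = 18
i=5: total = 18*2+5 = 41
i=6: total = 41*2+6 = 88
i=7: total = 88*2+7 = 183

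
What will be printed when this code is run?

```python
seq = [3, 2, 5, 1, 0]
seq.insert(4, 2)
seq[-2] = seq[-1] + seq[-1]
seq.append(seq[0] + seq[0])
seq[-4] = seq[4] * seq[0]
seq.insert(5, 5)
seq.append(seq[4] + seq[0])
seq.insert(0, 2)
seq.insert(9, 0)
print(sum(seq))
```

26

insert 2 at 4 → [3, 2, 5, 1, 2, 0]
seq[-2] = seq[-1]+seq[-1] = 0+0 = 0 → [3, 2, 5, 1, 0, 0]
append seq[0]+seq[0] = 3+3 = 6 → [3, 2, 5, 1, 0, 0, 6]
seq[-4] = seq[4]*seq[0] = 0*3 = 0 → [3, 2, 5, 0, 0, 0, 6]
insert 5 at 5 → [3, 2, 5, 0, 0, 5, 0, 6]
append seq[4]+seq[0] = 0+3 = 3 → [3, 2, 5, 0, 0, 5, 0, 6, 3]
insert 2 at 0 → [2, 3, 2, 5, 0, 0, 5, 0, 6, 3]
insert 0 at 9 → [2, 3, 2, 5, 0, 0, 5, 0, 6, 0, 3]
sum = 26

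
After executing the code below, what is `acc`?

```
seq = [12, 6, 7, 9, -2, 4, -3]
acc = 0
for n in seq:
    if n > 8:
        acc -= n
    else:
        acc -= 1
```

-26

n=12: >8, acc = 0-12 = -12
n=6: not >8, acc = (-12)-1 = -13
n=7: not >8, acc = (-13)-1 = -14
n=9: >8, acc = (-14)-9 = -23
n=-2: not >8, acc = (-23)-1 = -24
n=4: not >8, acc = (-24)-1 = -25
n=-3: not >8, acc = (-25)-1 = -26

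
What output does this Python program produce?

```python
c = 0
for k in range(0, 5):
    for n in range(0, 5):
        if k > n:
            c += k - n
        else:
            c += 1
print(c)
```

k=0,n=0: not 0>0, c = 0+1 = 1
k=0,n=1: not 0>1, c = 1+1 = 2
k=0,n=2: not 0>2, c = 2+1 = 3
k=0,n=3: not 0>3, c = 3+1 = 4
k=0,n=4: not 0>4, c = 4+1 = 5
k=1,n=0: 1>0, c = 5+1 = 6
k=1,n=1: not 1>1, c = 6+1 = 7
k=1,n=2: not 1>2, c = 7+1 = 8
k=1,n=3: not 1>3, c = 8+1 = 9
k=1,n=4: not 1>4, c = 9+1 = 10
k=2,n=0: 2>0, c = 10+2 = 12
k=2,n=1: 2>1, c = 12+1 = 13
k=2,n=2: not 2>2, c = 13+1 = 14
k=2,n=3: not 2>3, c = 14+1 = 15
k=2,n=4: not 2>4, c = 15+1 = 16
k=3,n=0: 3>0, c = 16+3 = 19
k=3,n=1: 3>1, c = 19+2 = 21
k=3,n=2: 3>2, c = 21+1 = 22
k=3,n=3: not 3>3, c = 22+1 = 23
k=3,n=4: not 3>4, c = 23+1 = 24
k=4,n=0: 4>0, c = 24+4 = 28
k=4,n=1: 4>1, c = 28+3 = 31
k=4,n=2: 4>2, c = 31+2 = 33
k=4,n=3: 4>3, c = 33+1 = 34
k=4,n=4: not 4>4, c = 34+1 = 35

35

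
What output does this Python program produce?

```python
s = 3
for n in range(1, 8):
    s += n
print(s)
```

31

n=1: s = 3+1 = 4
n=2: s = 4+2 = 6
n=3: s = 6+3 = 9
n=4: s = 9+4 = 13
n=5: s = 13+5 = 18
n=6: s = 18+6 = 24
n=7: s = 24+7 = 31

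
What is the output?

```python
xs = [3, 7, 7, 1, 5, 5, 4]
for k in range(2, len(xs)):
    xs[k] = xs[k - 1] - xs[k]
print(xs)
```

k=2: xs[2] = 7-7 = 0 → [3, 7, 0, 1, 5, 5, 4]
k=3: xs[3] = 0-1 = -1 → [3, 7, 0, -1, 5, 5, 4]
k=4: xs[4] = (-1)-5 = -6 → [3, 7, 0, -1, -6, 5, 4]
k=5: xs[5] = (-6)-5 = -11 → [3, 7, 0, -1, -6, -11, 4]
k=6: xs[6] = (-11)-4 = -15 → [3, 7, 0, -1, -6, -11, -15]

[3, 7, 0, -1, -6, -11, -15]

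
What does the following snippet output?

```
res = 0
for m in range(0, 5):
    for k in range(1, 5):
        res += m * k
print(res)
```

m=0,k=1: res = 0+0 = 0
m=0,k=2: res = 0+0 = 0
m=0,k=3: res = 0+0 = 0
m=0,k=4: res = 0+0 = 0
m=1,k=1: res = 0+1 = 1
m=1,k=2: res = 1+2 = 3
m=1,k=3: res = 3+3 = 6
m=1,k=4: res = 6+4 = 10
m=2,k=1: res = 10+2 = 12
m=2,k=2: res = 12+4 = 16
m=2,k=3: res = 16+6 = 22
m=2,k=4: res = 22+8 = 30
m=3,k=1: res = 30+3 = 33
m=3,k=2: res = 33+6 = 39
m=3,k=3: res = 39+9 = 48
m=3,k=4: res = 48+12 = 60
m=4,k=1: res = 60+4 = 64
m=4,k=2: res = 64+8 = 72
m=4,k=3: res = 72+12 = 84
m=4,k=4: res = 84+16 = 100

100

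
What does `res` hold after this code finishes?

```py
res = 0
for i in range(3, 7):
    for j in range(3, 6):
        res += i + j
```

i=3,j=3: res = 0+6 = 6
i=3,j=4: res = 6+7 = 13
i=3,j=5: res = 13+8 = 21
i=4,j=3: res = 21+7 = 28
i=4,j=4: res = 28+8 = 36
i=4,j=5: res = 36+9 = 45
i=5,j=3: res = 45+8 = 53
i=5,j=4: res = 53+9 = 62
i=5,j=5: res = 62+10 = 72
i=6,j=3: res = 72+9 = 81
i=6,j=4: res = 81+10 = 91
i=6,j=5: res = 91+11 = 102

102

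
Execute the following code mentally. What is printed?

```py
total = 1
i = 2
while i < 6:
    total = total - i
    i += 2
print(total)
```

-5

i=2: total = 1-2 = -1
i=4: total = (-1)-4 = -5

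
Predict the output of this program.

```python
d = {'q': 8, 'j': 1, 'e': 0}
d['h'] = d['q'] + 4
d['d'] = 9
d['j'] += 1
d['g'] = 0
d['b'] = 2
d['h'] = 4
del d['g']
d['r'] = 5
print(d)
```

d['h'] = d['q']+4 = 12 → {'q': 8, 'j': 1, 'e': 0, 'h': 12}
d['d'] = 9 → {'q': 8, 'j': 1, 'e': 0, 'h': 12, 'd': 9}
d['j'] = 1+1 = 2 → {'q': 8, 'j': 2, 'e': 0, 'h': 12, 'd': 9}
d['g'] = 0 → {'q': 8, 'j': 2, 'e': 0, 'h': 12, 'd': 9, 'g': 0}
d['b'] = 2 → {'q': 8, 'j': 2, 'e': 0, 'h': 12, 'd': 9, 'g': 0, 'b': 2}
d['h'] = 4 → {'q': 8, 'j': 2, 'e': 0, 'h': 4, 'd': 9, 'g': 0, 'b': 2}
del 'g' → {'q': 8, 'j': 2, 'e': 0, 'h': 4, 'd': 9, 'b': 2}
d['r'] = 5 → {'q': 8, 'j': 2, 'e': 0, 'h': 4, 'd': 9, 'b': 2, 'r': 5}

{'q': 8, 'j': 2, 'e': 0, 'h': 4, 'd': 9, 'b': 2, 'r': 5}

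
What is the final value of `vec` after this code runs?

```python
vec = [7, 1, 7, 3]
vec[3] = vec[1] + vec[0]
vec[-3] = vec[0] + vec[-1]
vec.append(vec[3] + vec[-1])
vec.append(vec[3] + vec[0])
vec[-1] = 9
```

[7, 15, 7, 8, 16, 9]

vec[3] = vec[1]+vec[0] = 1+7 = 8 → [7, 1, 7, 8]
vec[-3] = vec[0]+vec[-1] = 7+8 = 15 → [7, 15, 7, 8]
append vec[3]+vec[-1] = 8+8 = 16 → [7, 15, 7, 8, 16]
append vec[3]+vec[0] = 8+7 = 15 → [7, 15, 7, 8, 16, 15]
vec[-1] = 9 → [7, 15, 7, 8, 16, 9]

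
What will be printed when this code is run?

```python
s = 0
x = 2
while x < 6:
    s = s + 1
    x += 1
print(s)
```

4

x=2: s = 0+1 = 1
x=3: s = 1+1 = 2
x=4: s = 2+1 = 3
x=5: s = 3+1 = 4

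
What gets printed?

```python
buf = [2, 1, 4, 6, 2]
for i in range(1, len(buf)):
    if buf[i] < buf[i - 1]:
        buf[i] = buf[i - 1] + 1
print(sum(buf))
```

i=1: 1<2, buf[1] = 2+1 = 3 → [2, 3, 4, 6, 2]
i=2: 4>=3, unchanged → [2, 3, 4, 6, 2]
i=3: 6>=4, unchanged → [2, 3, 4, 6, 2]
i=4: 2<6, buf[4] = 6+1 = 7 → [2, 3, 4, 6, 7]
sum = 22

22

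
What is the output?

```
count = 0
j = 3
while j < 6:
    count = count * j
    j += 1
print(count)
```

0

j=3: count = 0*3 = 0
j=4: count = 0*4 = 0
j=5: count = 0*5 = 0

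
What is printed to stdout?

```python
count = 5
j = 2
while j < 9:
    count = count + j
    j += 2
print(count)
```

25

j=2: count = 5+2 = 7
j=4: count = 7+4 = 11
j=6: count = 11+6 = 17
j=8: count = 17+8 = 25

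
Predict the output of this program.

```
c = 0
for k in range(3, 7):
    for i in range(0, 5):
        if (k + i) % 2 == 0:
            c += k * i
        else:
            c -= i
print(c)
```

k=3,i=0: odd sum, c = 0-0 = 0
k=3,i=1: even sum, c = 0+3 = 3
k=3,i=2: odd sum, c = 3-2 = 1
k=3,i=3: even sum, c = 1+9 = 10
k=3,i=4: odd sum, c = 10-4 = 6
k=4,i=0: even sum, c = 6+0 = 6
k=4,i=1: odd sum, c = 6-1 = 5
k=4,i=2: even sum, c = 5+8 = 13
k=4,i=3: odd sum, c = 13-3 = 10
k=4,i=4: even sum, c = 10+16 = 26
k=5,i=0: odd sum, c = 26-0 = 26
k=5,i=1: even sum, c = 26+5 = 31
k=5,i=2: odd sum, c = 31-2 = 29
k=5,i=3: even sum, c = 29+15 = 44
k=5,i=4: odd sum, c = 44-4 = 40
k=6,i=0: even sum, c = 40+0 = 40
k=6,i=1: odd sum, c = 40-1 = 39
k=6,i=2: even sum, c = 39+12 = 51
k=6,i=3: odd sum, c = 51-3 = 48
k=6,i=4: even sum, c = 48+24 = 72

72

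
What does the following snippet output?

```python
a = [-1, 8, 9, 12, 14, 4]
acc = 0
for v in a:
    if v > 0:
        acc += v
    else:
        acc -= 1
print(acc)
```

v=-1: not >0, acc = 0-1 = -1
v=8: >0, acc = (-1)+8 = 7
v=9: >0, acc = 7+9 = 16
v=12: >0, acc = 16+12 = 28
v=14: >0, acc = 28+14 = 42
v=4: >0, acc = 42+4 = 46

46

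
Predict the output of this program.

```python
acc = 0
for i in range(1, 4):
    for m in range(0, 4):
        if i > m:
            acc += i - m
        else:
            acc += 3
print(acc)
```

28

i=1,m=0: 1>0, acc = 0+1 = 1
i=1,m=1: not 1>1, acc = 1+3 = 4
i=1,m=2: not 1>2, acc = 4+3 = 7
i=1,m=3: not 1>3, acc = 7+3 = 10
i=2,m=0: 2>0, acc = 10+2 = 12
i=2,m=1: 2>1, acc = 12+1 = 13
i=2,m=2: not 2>2, acc = 13+3 = 16
i=2,m=3: not 2>3, acc = 16+3 = 19
i=3,m=0: 3>0, acc = 19+3 = 22
i=3,m=1: 3>1, acc = 22+2 = 24
i=3,m=2: 3>2, acc = 24+1 = 25
i=3,m=3: not 3>3, acc = 25+3 = 28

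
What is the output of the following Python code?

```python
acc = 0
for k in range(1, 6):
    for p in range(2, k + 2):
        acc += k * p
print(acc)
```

k=1,p=2: acc = 0+2 = 2
k=2,p=2: acc = 2+4 = 6
k=2,p=3: acc = 6+6 = 12
k=3,p=2: acc = 12+6 = 18
k=3,p=3: acc = 18+9 = 27
k=3,p=4: acc = 27+12 = 39
k=4,p=2: acc = 39+8 = 47
k=4,p=3: acc = 47+12 = 59
k=4,p=4: acc = 59+16 = 75
k=4,p=5: acc = 75+20 = 95
k=5,p=2: acc = 95+10 = 105
k=5,p=3: acc = 105+15 = 120
k=5,p=4: acc = 120+20 = 140
k=5,p=5: acc = 140+25 = 165
k=5,p=6: acc = 165+30 = 195

195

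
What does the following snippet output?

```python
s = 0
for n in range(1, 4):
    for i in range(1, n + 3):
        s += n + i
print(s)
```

57

n=1,i=1: s = 0+2 = 2
n=1,i=2: s = 2+3 = 5
n=1,i=3: s = 5+4 = 9
n=2,i=1: s = 9+3 = 12
n=2,i=2: s = 12+4 = 16
n=2,i=3: s = 16+5 = 21
n=2,i=4: s = 21+6 = 27
n=3,i=1: s = 27+4 = 31
n=3,i=2: s = 31+5 = 36
n=3,i=3: s = 36+6 = 42
n=3,i=4: s = 42+7 = 49
n=3,i=5: s = 49+8 = 57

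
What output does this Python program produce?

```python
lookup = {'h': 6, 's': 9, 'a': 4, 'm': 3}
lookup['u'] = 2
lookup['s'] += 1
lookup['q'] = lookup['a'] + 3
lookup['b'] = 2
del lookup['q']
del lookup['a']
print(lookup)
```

lookup['u'] = 2 → {'h': 6, 's': 9, 'a': 4, 'm': 3, 'u': 2}
lookup['s'] = 9+1 = 10 → {'h': 6, 's': 10, 'a': 4, 'm': 3, 'u': 2}
lookup['q'] = lookup['a']+3 = 7 → {'h': 6, 's': 10, 'a': 4, 'm': 3, 'u': 2, 'q': 7}
lookup['b'] = 2 → {'h': 6, 's': 10, 'a': 4, 'm': 3, 'u': 2, 'q': 7, 'b': 2}
del 'q' → {'h': 6, 's': 10, 'a': 4, 'm': 3, 'u': 2, 'b': 2}
del 'a' → {'h': 6, 's': 10, 'm': 3, 'u': 2, 'b': 2}

{'h': 6, 's': 10, 'm': 3, 'u': 2, 'b': 2}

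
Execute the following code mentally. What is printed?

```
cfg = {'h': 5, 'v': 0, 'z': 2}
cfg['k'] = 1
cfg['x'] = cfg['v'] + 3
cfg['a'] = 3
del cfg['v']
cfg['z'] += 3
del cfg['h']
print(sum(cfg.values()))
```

cfg['k'] = 1 → {'h': 5, 'v': 0, 'z': 2, 'k': 1}
cfg['x'] = cfg['v']+3 = 3 → {'h': 5, 'v': 0, 'z': 2, 'k': 1, 'x': 3}
cfg['a'] = 3 → {'h': 5, 'v': 0, 'z': 2, 'k': 1, 'x': 3, 'a': 3}
del 'v' → {'h': 5, 'z': 2, 'k': 1, 'x': 3, 'a': 3}
cfg['z'] = 2+3 = 5 → {'h': 5, 'z': 5, 'k': 1, 'x': 3, 'a': 3}
del 'h' → {'z': 5, 'k': 1, 'x': 3, 'a': 3}
sum of values = 12

12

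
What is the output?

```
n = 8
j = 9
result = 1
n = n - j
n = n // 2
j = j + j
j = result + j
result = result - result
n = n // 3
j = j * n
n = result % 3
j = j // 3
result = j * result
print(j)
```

-7

n = 8-9 = -1
n = (-1)//2 = -1
j = 9+9 = 18
j = 1+18 = 19
result = 1-1 = 0
n = (-1)//3 = -1
j = 19*(-1) = -19
n = 0%3 = 0
j = (-19)//3 = -7
result = (-7)*0 = 0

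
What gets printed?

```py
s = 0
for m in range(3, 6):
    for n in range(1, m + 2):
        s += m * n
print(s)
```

195

m=3,n=1: s = 0+3 = 3
m=3,n=2: s = 3+6 = 9
m=3,n=3: s = 9+9 = 18
m=3,n=4: s = 18+12 = 30
m=4,n=1: s = 30+4 = 34
m=4,n=2: s = 34+8 = 42
m=4,n=3: s = 42+12 = 54
m=4,n=4: s = 54+16 = 70
m=4,n=5: s = 70+20 = 90
m=5,n=1: s = 90+5 = 95
m=5,n=2: s = 95+10 = 105
m=5,n=3: s = 105+15 = 120
m=5,n=4: s = 120+20 = 140
m=5,n=5: s = 140+25 = 165
m=5,n=6: s = 165+30 = 195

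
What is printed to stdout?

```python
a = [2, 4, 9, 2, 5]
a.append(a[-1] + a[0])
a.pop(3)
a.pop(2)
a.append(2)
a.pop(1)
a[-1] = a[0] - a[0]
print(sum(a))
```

14

append a[-1]+a[0] = 5+2 = 7 → [2, 4, 9, 2, 5, 7]
pop(3) removes 2 → [2, 4, 9, 5, 7]
pop(2) removes 9 → [2, 4, 5, 7]
append 2 → [2, 4, 5, 7, 2]
pop(1) removes 4 → [2, 5, 7, 2]
a[-1] = a[0]-a[0] = 2-2 = 0 → [2, 5, 7, 0]
sum = 14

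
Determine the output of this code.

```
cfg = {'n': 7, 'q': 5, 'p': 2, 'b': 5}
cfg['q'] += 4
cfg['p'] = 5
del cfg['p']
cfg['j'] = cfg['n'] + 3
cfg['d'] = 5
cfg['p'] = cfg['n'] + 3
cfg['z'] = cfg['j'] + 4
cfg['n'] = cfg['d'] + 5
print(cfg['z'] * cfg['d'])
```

cfg['q'] = 5+4 = 9 → {'n': 7, 'q': 9, 'p': 2, 'b': 5}
cfg['p'] = 5 → {'n': 7, 'q': 9, 'p': 5, 'b': 5}
del 'p' → {'n': 7, 'q': 9, 'b': 5}
cfg['j'] = cfg['n']+3 = 10 → {'n': 7, 'q': 9, 'b': 5, 'j': 10}
cfg['d'] = 5 → {'n': 7, 'q': 9, 'b': 5, 'j': 10, 'd': 5}
cfg['p'] = cfg['n']+3 = 10 → {'n': 7, 'q': 9, 'b': 5, 'j': 10, 'd': 5, 'p': 10}
cfg['z'] = cfg['j']+4 = 14 → {'n': 7, 'q': 9, 'b': 5, 'j': 10, 'd': 5, 'p': 10, 'z': 14}
cfg['n'] = cfg['d']+5 = 10 → {'n': 10, 'q': 9, 'b': 5, 'j': 10, 'd': 5, 'p': 10, 'z': 14}
cfg['z']*cfg['d'] = 14*5 = 70

70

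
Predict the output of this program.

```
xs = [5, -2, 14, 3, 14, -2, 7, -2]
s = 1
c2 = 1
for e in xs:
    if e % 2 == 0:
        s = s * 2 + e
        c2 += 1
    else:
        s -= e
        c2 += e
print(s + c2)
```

e=5: not even, s = 1-5 = -4; c2=6
e=-2: even, s = (-4)*2+(-2) = -10; c2=7
e=14: even, s = (-10)*2+14 = -6; c2=8
e=3: not even, s = (-6)-3 = -9; c2=11
e=14: even, s = (-9)*2+14 = -4; c2=12
e=-2: even, s = (-4)*2+(-2) = -10; c2=13
e=7: not even, s = (-10)-7 = -17; c2=20
e=-2: even, s = (-17)*2+(-2) = -36; c2=21
s+c2 = (-36)+21 = -15

-15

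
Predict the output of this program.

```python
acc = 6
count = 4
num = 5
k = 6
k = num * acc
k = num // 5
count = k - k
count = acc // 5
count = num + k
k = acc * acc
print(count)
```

6

k = 5*6 = 30
k = 5//5 = 1
count = 1-1 = 0
count = 6//5 = 1
count = 5+1 = 6
k = 6*6 = 36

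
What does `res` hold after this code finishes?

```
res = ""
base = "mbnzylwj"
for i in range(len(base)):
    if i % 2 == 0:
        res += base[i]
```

'mnyw'

i=0: add 'm' → 'm'
i=1: skip
i=2: add 'n' → 'mn'
i=3: skip
i=4: add 'y' → 'mny'
i=5: skip
i=6: add 'w' → 'mnyw'
i=7: skip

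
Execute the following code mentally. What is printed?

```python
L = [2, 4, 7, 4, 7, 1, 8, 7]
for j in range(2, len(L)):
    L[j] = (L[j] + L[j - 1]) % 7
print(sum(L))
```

20

j=2: L[2] = (7+4)%7 = 4 → [2, 4, 4, 4, 7, 1, 8, 7]
j=3: L[3] = (4+4)%7 = 1 → [2, 4, 4, 1, 7, 1, 8, 7]
j=4: L[4] = (7+1)%7 = 1 → [2, 4, 4, 1, 1, 1, 8, 7]
j=5: L[5] = (1+1)%7 = 2 → [2, 4, 4, 1, 1, 2, 8, 7]
j=6: L[6] = (8+2)%7 = 3 → [2, 4, 4, 1, 1, 2, 3, 7]
j=7: L[7] = (7+3)%7 = 3 → [2, 4, 4, 1, 1, 2, 3, 3]
sum = 20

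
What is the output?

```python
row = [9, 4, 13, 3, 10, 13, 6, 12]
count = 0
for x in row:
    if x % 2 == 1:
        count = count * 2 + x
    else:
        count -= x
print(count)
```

73

x=9: odd, count = 0*2+9 = 9
x=4: not odd, count = 9-4 = 5
x=13: odd, count = 5*2+13 = 23
x=3: odd, count = 23*2+3 = 49
x=10: not odd, count = 49-10 = 39
x=13: odd, count = 39*2+13 = 91
x=6: not odd, count = 91-6 = 85
x=12: not odd, count = 85-12 = 73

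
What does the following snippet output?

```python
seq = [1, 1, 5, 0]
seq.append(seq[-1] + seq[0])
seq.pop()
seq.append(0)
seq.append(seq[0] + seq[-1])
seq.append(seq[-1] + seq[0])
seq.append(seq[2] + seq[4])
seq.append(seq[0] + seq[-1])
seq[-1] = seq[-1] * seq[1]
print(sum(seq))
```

21

append seq[-1]+seq[0] = 0+1 = 1 → [1, 1, 5, 0, 1]
pop() removes 1 → [1, 1, 5, 0]
append 0 → [1, 1, 5, 0, 0]
append seq[0]+seq[-1] = 1+0 = 1 → [1, 1, 5, 0, 0, 1]
append seq[-1]+seq[0] = 1+1 = 2 → [1, 1, 5, 0, 0, 1, 2]
append seq[2]+seq[4] = 5+0 = 5 → [1, 1, 5, 0, 0, 1, 2, 5]
append seq[0]+seq[-1] = 1+5 = 6 → [1, 1, 5, 0, 0, 1, 2, 5, 6]
seq[-1] = seq[-1]*seq[1] = 6*1 = 6 → [1, 1, 5, 0, 0, 1, 2, 5, 6]
sum = 21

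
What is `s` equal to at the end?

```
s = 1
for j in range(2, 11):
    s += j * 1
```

j=2: s = 1+2*1 = 3
j=3: s = 3+3*1 = 6
j=4: s = 6+4*1 = 10
j=5: s = 10+5*1 = 15
j=6: s = 15+6*1 = 21
j=7: s = 21+7*1 = 28
j=8: s = 28+8*1 = 36
j=9: s = 36+9*1 = 45
j=10: s = 45+10*1 = 55

55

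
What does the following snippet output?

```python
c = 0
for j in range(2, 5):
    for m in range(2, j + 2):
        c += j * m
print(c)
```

j=2,m=2: c = 0+4 = 4
j=2,m=3: c = 4+6 = 10
j=3,m=2: c = 10+6 = 16
j=3,m=3: c = 16+9 = 25
j=3,m=4: c = 25+12 = 37
j=4,m=2: c = 37+8 = 45
j=4,m=3: c = 45+12 = 57
j=4,m=4: c = 57+16 = 73
j=4,m=5: c = 73+20 = 93

93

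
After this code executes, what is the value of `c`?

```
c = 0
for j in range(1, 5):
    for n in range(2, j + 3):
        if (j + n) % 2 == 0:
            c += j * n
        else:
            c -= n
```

j=1,n=2: odd sum, c = 0-2 = -2
j=1,n=3: even sum, c = (-2)+3 = 1
j=2,n=2: even sum, c = 1+4 = 5
j=2,n=3: odd sum, c = 5-3 = 2
j=2,n=4: even sum, c = 2+8 = 10
j=3,n=2: odd sum, c = 10-2 = 8
j=3,n=3: even sum, c = 8+9 = 17
j=3,n=4: odd sum, c = 17-4 = 13
j=3,n=5: even sum, c = 13+15 = 28
j=4,n=2: even sum, c = 28+8 = 36
j=4,n=3: odd sum, c = 36-3 = 33
j=4,n=4: even sum, c = 33+16 = 49
j=4,n=5: odd sum, c = 49-5 = 44
j=4,n=6: even sum, c = 44+24 = 68

68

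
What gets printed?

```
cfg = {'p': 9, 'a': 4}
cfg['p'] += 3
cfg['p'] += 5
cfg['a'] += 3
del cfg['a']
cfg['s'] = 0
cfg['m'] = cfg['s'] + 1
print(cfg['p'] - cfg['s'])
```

17

cfg['p'] = 9+3 = 12 → {'p': 12, 'a': 4}
cfg['p'] = 12+5 = 17 → {'p': 17, 'a': 4}
cfg['a'] = 4+3 = 7 → {'p': 17, 'a': 7}
del 'a' → {'p': 17}
cfg['s'] = 0 → {'p': 17, 's': 0}
cfg['m'] = cfg['s']+1 = 1 → {'p': 17, 's': 0, 'm': 1}
cfg['p']-cfg['s'] = 17-0 = 17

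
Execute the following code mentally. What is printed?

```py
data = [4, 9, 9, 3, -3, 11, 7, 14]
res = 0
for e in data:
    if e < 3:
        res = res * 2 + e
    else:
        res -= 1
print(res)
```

-14

e=4: not <3, res = 0-1 = -1
e=9: not <3, res = (-1)-1 = -2
e=9: not <3, res = (-2)-1 = -3
e=3: not <3, res = (-3)-1 = -4
e=-3: <3, res = (-4)*2+(-3) = -11
e=11: not <3, res = (-11)-1 = -12
e=7: not <3, res = (-12)-1 = -13
e=14: not <3, res = (-13)-1 = -14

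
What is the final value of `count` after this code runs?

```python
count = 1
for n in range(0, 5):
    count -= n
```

-9

n=0: count = 1-0 = 1
n=1: count = 1-1 = 0
n=2: count = 0-2 = -2
n=3: count = (-2)-3 = -5
n=4: count = (-5)-4 = -9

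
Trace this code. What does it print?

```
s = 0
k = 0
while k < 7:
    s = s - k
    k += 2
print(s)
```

-12

k=0: s = 0-0 = 0
k=2: s = 0-2 = -2
k=4: s = (-2)-4 = -6
k=6: s = (-6)-6 = -12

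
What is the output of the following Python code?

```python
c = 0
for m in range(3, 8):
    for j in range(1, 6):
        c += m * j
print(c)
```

375

m=3,j=1: c = 0+3 = 3
m=3,j=2: c = 3+6 = 9
m=3,j=3: c = 9+9 = 18
m=3,j=4: c = 18+12 = 30
m=3,j=5: c = 30+15 = 45
m=4,j=1: c = 45+4 = 49
m=4,j=2: c = 49+8 = 57
m=4,j=3: c = 57+12 = 69
m=4,j=4: c = 69+16 = 85
m=4,j=5: c = 85+20 = 105
m=5,j=1: c = 105+5 = 110
m=5,j=2: c = 110+10 = 120
m=5,j=3: c = 120+15 = 135
m=5,j=4: c = 135+20 = 155
m=5,j=5: c = 155+25 = 180
m=6,j=1: c = 180+6 = 186
m=6,j=2: c = 186+12 = 198
m=6,j=3: c = 198+18 = 216
m=6,j=4: c = 216+24 = 240
m=6,j=5: c = 240+30 = 270
m=7,j=1: c = 270+7 = 277
m=7,j=2: c = 277+14 = 291
m=7,j=3: c = 291+21 = 312
m=7,j=4: c = 312+28 = 340
m=7,j=5: c = 340+35 = 375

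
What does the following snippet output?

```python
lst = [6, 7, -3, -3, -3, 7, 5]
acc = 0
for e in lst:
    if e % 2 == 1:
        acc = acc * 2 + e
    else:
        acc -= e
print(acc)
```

e=6: not odd, acc = 0-6 = -6
e=7: odd, acc = (-6)*2+7 = -5
e=-3: odd, acc = (-5)*2+(-3) = -13
e=-3: odd, acc = (-13)*2+(-3) = -29
e=-3: odd, acc = (-29)*2+(-3) = -61
e=7: odd, acc = (-61)*2+7 = -115
e=5: odd, acc = (-115)*2+5 = -225

-225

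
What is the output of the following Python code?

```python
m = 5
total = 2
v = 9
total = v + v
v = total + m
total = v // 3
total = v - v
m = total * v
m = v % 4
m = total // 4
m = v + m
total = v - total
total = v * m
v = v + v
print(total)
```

total = 9+9 = 18
v = 18+5 = 23
total = 23//3 = 7
total = 23-23 = 0
m = 0*23 = 0
m = 23%4 = 3
m = 0//4 = 0
m = 23+0 = 23
total = 23-0 = 23
total = 23*23 = 529
v = 23+23 = 46

529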